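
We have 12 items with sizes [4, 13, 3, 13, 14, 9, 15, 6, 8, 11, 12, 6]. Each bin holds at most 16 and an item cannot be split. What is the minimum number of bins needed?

Total = 15 + 14 + 13 + 13 + 12 + 11 + 9 + 8 + 6 + 6 + 4 + 3 = 114.
Lower bound: ⌈114/16⌉ = 8 bins.
A packing using 8 bins:
  bin 1: 15 = 15
  bin 2: 14 = 14
  bin 3: 13 + 3 = 16
  bin 4: 13 = 13
  bin 5: 12 + 4 = 16
  bin 6: 11 = 11
  bin 7: 9 + 6 = 15
  bin 8: 8 + 6 = 14
This matches the lower bound, so 8 is optimal.

8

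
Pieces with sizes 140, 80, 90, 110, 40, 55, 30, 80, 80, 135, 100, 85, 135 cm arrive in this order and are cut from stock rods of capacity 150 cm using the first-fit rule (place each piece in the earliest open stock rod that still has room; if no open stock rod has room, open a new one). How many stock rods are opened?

  140 → stock rod 1 (new)  [load 140/150]
  80 → stock rod 2 (new)  [load 80/150]
  90 → stock rod 3 (new)  [load 90/150]
  110 → stock rod 4 (new)  [load 110/150]
  40 → stock rod 2  [load 120/150]
  55 → stock rod 3  [load 145/150]
  30 → stock rod 2  [load 150/150]
  80 → stock rod 5 (new)  [load 80/150]
  80 → stock rod 6 (new)  [load 80/150]
  135 → stock rod 7 (new)  [load 135/150]
  100 → stock rod 8 (new)  [load 100/150]
  85 → stock rod 9 (new)  [load 85/150]
  135 → stock rod 10 (new)  [load 135/150]
10 stock rods opened.

10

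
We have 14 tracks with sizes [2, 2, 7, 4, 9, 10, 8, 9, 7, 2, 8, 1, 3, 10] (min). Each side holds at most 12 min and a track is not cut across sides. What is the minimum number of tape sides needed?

8

Total = 10 + 10 + 9 + 9 + 8 + 8 + 7 + 7 + 4 + 3 + 2 + 2 + 2 + 1 = 82 min.
Lower bound: ⌈82/12⌉ = 7 tape sides.
Also, 8 tracks each exceed 6 min, and no two of those can share a side, so at least 8 tape sides are needed.
A packing using 8 tape sides:
  side 1: 10 + 2 = 12
  side 2: 10 + 2 = 12
  side 3: 9 + 3 = 12
  side 4: 9 + 2 + 1 = 12
  side 5: 8 + 4 = 12
  side 6: 8 = 8
  side 7: 7 = 7
  side 8: 7 = 7
This matches the lower bound, so 8 is optimal.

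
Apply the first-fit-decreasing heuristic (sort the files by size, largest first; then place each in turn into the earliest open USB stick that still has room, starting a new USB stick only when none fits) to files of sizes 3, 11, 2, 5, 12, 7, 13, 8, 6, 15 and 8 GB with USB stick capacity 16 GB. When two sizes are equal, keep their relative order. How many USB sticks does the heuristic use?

6

Sorted descending: 15, 13, 12, 11, 8, 8, 7, 6, 5, 3, 2.
  15 → USB stick 1 (new)  [load 15/16]
  13 → USB stick 2 (new)  [load 13/16]
  12 → USB stick 3 (new)  [load 12/16]
  11 → USB stick 4 (new)  [load 11/16]
  8 → USB stick 5 (new)  [load 8/16]
  8 → USB stick 5  [load 16/16]
  7 → USB stick 6 (new)  [load 7/16]
  6 → USB stick 6  [load 13/16]
  5 → USB stick 4  [load 16/16]
  3 → USB stick 2  [load 16/16]
  2 → USB stick 3  [load 14/16]
6 USB sticks opened.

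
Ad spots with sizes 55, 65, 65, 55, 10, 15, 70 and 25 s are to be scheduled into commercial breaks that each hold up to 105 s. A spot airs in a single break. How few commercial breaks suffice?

5

Total = 70 + 65 + 65 + 55 + 55 + 25 + 15 + 10 = 360 s.
Lower bound: ⌈360/105⌉ = 4 commercial breaks.
Also, 5 ad spots each exceed 105/2 s, and no two of those can share a break, so at least 5 commercial breaks are needed.
A packing using 5 commercial breaks:
  break 1: 70 + 25 + 10 = 105
  break 2: 65 + 15 = 80
  break 3: 65 = 65
  break 4: 55 = 55
  break 5: 55 = 55
This matches the lower bound, so 5 is optimal.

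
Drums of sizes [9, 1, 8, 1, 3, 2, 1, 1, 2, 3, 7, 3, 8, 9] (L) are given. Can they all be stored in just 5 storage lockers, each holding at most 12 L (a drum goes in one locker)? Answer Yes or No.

A valid assignment using 5 storage lockers:
  locker 1: 9 + 3 = 12
  locker 2: 9 + 3 = 12
  locker 3: 8 + 3 + 1 = 12
  locker 4: 8 + 2 + 2 = 12
  locker 5: 7 + 1 + 1 + 1 = 10
Every load is within 12 L, so 5 storage lockers suffice.

Yes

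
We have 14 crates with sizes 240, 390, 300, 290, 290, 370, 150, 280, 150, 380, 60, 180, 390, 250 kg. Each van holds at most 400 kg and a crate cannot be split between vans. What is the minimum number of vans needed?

11

Total = 390 + 390 + 380 + 370 + 300 + 290 + 290 + 280 + 250 + 240 + 180 + 150 + 150 + 60 = 3720 kg.
Lower bound: ⌈3720/400⌉ = 10 vans.
A packing using 11 vans:
  van 1: 390 = 390
  van 2: 390 = 390
  van 3: 380 = 380
  van 4: 370 = 370
  van 5: 300 + 60 = 360
  van 6: 290 = 290
  van 7: 290 = 290
  van 8: 280 = 280
  van 9: 250 + 150 = 400
  van 10: 240 + 150 = 390
  van 11: 180 = 180
No arrangement into 10 vans stays within capacity, so 11 is optimal.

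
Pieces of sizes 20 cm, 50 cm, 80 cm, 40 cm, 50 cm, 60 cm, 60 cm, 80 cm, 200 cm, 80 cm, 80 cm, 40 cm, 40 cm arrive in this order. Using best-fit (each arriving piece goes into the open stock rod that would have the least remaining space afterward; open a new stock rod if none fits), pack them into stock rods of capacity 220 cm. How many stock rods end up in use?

5

  20 → stock rod 1 (new)  [load 20/220]
  50 → stock rod 1  [load 70/220]
  80 → stock rod 1  [load 150/220]
  40 → stock rod 1  [load 190/220]
  50 → stock rod 2 (new)  [load 50/220]
  60 → stock rod 2  [load 110/220]
  60 → stock rod 2  [load 170/220]
  80 → stock rod 3 (new)  [load 80/220]
  200 → stock rod 4 (new)  [load 200/220]
  80 → stock rod 3  [load 160/220]
  80 → stock rod 5 (new)  [load 80/220]
  40 → stock rod 2  [load 210/220]
  40 → stock rod 3  [load 200/220]
5 stock rods opened.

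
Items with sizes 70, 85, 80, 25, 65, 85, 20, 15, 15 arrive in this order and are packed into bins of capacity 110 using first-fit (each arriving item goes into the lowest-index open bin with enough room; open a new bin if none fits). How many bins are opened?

  70 → bin 1 (new)  [load 70/110]
  85 → bin 2 (new)  [load 85/110]
  80 → bin 3 (new)  [load 80/110]
  25 → bin 1  [load 95/110]
  65 → bin 4 (new)  [load 65/110]
  85 → bin 5 (new)  [load 85/110]
  20 → bin 2  [load 105/110]
  15 → bin 1  [load 110/110]
  15 → bin 3  [load 95/110]
5 bins opened.

5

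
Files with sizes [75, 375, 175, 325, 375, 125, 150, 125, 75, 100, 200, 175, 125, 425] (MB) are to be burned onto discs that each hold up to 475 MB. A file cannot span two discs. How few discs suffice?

Total = 425 + 375 + 375 + 325 + 200 + 175 + 175 + 150 + 125 + 125 + 125 + 100 + 75 + 75 = 2825 MB.
Lower bound: ⌈2825/475⌉ = 6 discs.
A packing using 7 discs:
  disc 1: 425 = 425
  disc 2: 375 + 100 = 475
  disc 3: 375 + 75 = 450
  disc 4: 325 + 150 = 475
  disc 5: 200 + 175 + 75 = 450
  disc 6: 175 + 125 + 125 = 425
  disc 7: 125 = 125
No arrangement into 6 discs stays within capacity, so 7 is optimal.

7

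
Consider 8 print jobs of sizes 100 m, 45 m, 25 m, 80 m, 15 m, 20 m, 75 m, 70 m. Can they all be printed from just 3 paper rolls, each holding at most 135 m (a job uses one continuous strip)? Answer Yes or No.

No

Total = 430 m; ⌈430/135⌉ = 4.
At least 4 paper rolls are required, but only 3 are allowed.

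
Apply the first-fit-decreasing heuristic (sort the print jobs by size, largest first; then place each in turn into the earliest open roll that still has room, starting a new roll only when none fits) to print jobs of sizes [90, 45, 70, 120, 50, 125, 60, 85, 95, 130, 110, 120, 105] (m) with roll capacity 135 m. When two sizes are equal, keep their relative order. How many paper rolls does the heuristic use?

10

Sorted descending: 130, 125, 120, 120, 110, 105, 95, 90, 85, 70, 60, 50, 45.
  130 → roll 1 (new)  [load 130/135]
  125 → roll 2 (new)  [load 125/135]
  120 → roll 3 (new)  [load 120/135]
  120 → roll 4 (new)  [load 120/135]
  110 → roll 5 (new)  [load 110/135]
  105 → roll 6 (new)  [load 105/135]
  95 → roll 7 (new)  [load 95/135]
  90 → roll 8 (new)  [load 90/135]
  85 → roll 9 (new)  [load 85/135]
  70 → roll 10 (new)  [load 70/135]
  60 → roll 10  [load 130/135]
  50 → roll 9  [load 135/135]
  45 → roll 8  [load 135/135]
10 paper rolls opened.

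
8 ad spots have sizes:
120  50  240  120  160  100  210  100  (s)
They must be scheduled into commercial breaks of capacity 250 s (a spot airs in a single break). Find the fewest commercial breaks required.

Total = 240 + 210 + 160 + 120 + 120 + 100 + 100 + 50 = 1100 s.
Lower bound: ⌈1100/250⌉ = 5 commercial breaks.
A packing using 5 commercial breaks:
  break 1: 240 = 240
  break 2: 210 = 210
  break 3: 160 + 50 = 210
  break 4: 120 + 120 = 240
  break 5: 100 + 100 = 200
This matches the lower bound, so 5 is optimal.

5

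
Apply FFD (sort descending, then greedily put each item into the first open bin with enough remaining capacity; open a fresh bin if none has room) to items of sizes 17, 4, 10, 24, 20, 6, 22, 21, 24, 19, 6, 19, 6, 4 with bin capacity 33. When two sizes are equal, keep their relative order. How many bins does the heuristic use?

Sorted descending: 24, 24, 22, 21, 20, 19, 19, 17, 10, 6, 6, 6, 4, 4.
  24 → bin 1 (new)  [load 24/33]
  24 → bin 2 (new)  [load 24/33]
  22 → bin 3 (new)  [load 22/33]
  21 → bin 4 (new)  [load 21/33]
  20 → bin 5 (new)  [load 20/33]
  19 → bin 6 (new)  [load 19/33]
  19 → bin 7 (new)  [load 19/33]
  17 → bin 8 (new)  [load 17/33]
  10 → bin 3  [load 32/33]
  6 → bin 1  [load 30/33]
  6 → bin 2  [load 30/33]
  6 → bin 4  [load 27/33]
  4 → bin 4  [load 31/33]
  4 → bin 5  [load 24/33]
8 bins opened.

8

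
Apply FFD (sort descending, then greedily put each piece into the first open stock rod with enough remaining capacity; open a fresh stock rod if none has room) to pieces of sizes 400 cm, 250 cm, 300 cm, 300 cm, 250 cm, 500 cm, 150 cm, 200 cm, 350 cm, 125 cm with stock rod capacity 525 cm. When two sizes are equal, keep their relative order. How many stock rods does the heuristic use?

6

Sorted descending: 500, 400, 350, 300, 300, 250, 250, 200, 150, 125.
  500 → stock rod 1 (new)  [load 500/525]
  400 → stock rod 2 (new)  [load 400/525]
  350 → stock rod 3 (new)  [load 350/525]
  300 → stock rod 4 (new)  [load 300/525]
  300 → stock rod 5 (new)  [load 300/525]
  250 → stock rod 6 (new)  [load 250/525]
  250 → stock rod 6  [load 500/525]
  200 → stock rod 4  [load 500/525]
  150 → stock rod 3  [load 500/525]
  125 → stock rod 2  [load 525/525]
6 stock rods opened.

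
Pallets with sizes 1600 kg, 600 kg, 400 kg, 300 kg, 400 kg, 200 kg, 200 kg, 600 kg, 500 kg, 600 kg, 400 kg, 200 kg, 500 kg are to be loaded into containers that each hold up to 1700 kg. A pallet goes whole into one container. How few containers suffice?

Total = 1600 + 600 + 600 + 600 + 500 + 500 + 400 + 400 + 400 + 300 + 200 + 200 + 200 = 6500 kg.
Lower bound: ⌈6500/1700⌉ = 4 containers.
A packing using 4 containers:
  container 1: 1600 = 1600
  container 2: 600 + 600 + 500 = 1700
  container 3: 600 + 500 + 400 + 200 = 1700
  container 4: 400 + 400 + 300 + 200 + 200 = 1500
This matches the lower bound, so 4 is optimal.

4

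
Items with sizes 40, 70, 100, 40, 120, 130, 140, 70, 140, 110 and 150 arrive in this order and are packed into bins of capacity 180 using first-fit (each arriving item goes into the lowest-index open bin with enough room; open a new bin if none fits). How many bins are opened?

8

  40 → bin 1 (new)  [load 40/180]
  70 → bin 1  [load 110/180]
  100 → bin 2 (new)  [load 100/180]
  40 → bin 1  [load 150/180]
  120 → bin 3 (new)  [load 120/180]
  130 → bin 4 (new)  [load 130/180]
  140 → bin 5 (new)  [load 140/180]
  70 → bin 2  [load 170/180]
  140 → bin 6 (new)  [load 140/180]
  110 → bin 7 (new)  [load 110/180]
  150 → bin 8 (new)  [load 150/180]
8 bins opened.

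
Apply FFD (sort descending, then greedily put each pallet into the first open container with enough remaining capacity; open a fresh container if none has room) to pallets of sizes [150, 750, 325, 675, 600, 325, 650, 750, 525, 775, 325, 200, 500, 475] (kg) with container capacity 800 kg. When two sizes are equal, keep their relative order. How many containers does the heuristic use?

Sorted descending: 775, 750, 750, 675, 650, 600, 525, 500, 475, 325, 325, 325, 200, 150.
  775 → container 1 (new)  [load 775/800]
  750 → container 2 (new)  [load 750/800]
  750 → container 3 (new)  [load 750/800]
  675 → container 4 (new)  [load 675/800]
  650 → container 5 (new)  [load 650/800]
  600 → container 6 (new)  [load 600/800]
  525 → container 7 (new)  [load 525/800]
  500 → container 8 (new)  [load 500/800]
  475 → container 9 (new)  [load 475/800]
  325 → container 9  [load 800/800]
  325 → container 10 (new)  [load 325/800]
  325 → container 10  [load 650/800]
  200 → container 6  [load 800/800]
  150 → container 5  [load 800/800]
10 containers opened.

10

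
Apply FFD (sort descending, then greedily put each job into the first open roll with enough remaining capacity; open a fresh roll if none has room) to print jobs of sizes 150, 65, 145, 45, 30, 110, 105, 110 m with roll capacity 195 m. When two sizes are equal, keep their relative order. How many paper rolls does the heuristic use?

5

Sorted descending: 150, 145, 110, 110, 105, 65, 45, 30.
  150 → roll 1 (new)  [load 150/195]
  145 → roll 2 (new)  [load 145/195]
  110 → roll 3 (new)  [load 110/195]
  110 → roll 4 (new)  [load 110/195]
  105 → roll 5 (new)  [load 105/195]
  65 → roll 3  [load 175/195]
  45 → roll 1  [load 195/195]
  30 → roll 2  [load 175/195]
5 paper rolls opened.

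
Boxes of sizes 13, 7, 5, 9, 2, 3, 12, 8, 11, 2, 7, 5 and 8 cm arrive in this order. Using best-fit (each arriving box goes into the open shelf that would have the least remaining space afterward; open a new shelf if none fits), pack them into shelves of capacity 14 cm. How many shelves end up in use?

  13 → shelf 1 (new)  [load 13/14]
  7 → shelf 2 (new)  [load 7/14]
  5 → shelf 2  [load 12/14]
  9 → shelf 3 (new)  [load 9/14]
  2 → shelf 2  [load 14/14]
  3 → shelf 3  [load 12/14]
  12 → shelf 4 (new)  [load 12/14]
  8 → shelf 5 (new)  [load 8/14]
  11 → shelf 6 (new)  [load 11/14]
  2 → shelf 3  [load 14/14]
  7 → shelf 7 (new)  [load 7/14]
  5 → shelf 5  [load 13/14]
  8 → shelf 8 (new)  [load 8/14]
8 shelves opened.

8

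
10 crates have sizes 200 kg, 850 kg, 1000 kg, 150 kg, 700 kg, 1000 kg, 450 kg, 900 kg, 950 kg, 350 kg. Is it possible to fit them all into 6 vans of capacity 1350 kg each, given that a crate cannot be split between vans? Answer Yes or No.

Yes

A valid assignment using 6 vans:
  van 1: 1000 + 350 = 1350
  van 2: 1000 + 200 + 150 = 1350
  van 3: 950 = 950
  van 4: 900 + 450 = 1350
  van 5: 850 = 850
  van 6: 700 = 700
Every load is within 1350 kg, so 6 vans suffice.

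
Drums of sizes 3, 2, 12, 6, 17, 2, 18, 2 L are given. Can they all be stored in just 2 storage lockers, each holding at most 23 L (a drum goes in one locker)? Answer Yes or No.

No

Total = 62 L; ⌈62/23⌉ = 3.
At least 3 storage lockers are required, but only 2 are allowed.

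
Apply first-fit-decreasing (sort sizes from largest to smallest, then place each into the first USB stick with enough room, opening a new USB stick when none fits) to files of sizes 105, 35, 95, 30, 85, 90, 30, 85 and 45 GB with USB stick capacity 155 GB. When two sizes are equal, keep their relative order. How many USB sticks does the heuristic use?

Sorted descending: 105, 95, 90, 85, 85, 45, 35, 30, 30.
  105 → USB stick 1 (new)  [load 105/155]
  95 → USB stick 2 (new)  [load 95/155]
  90 → USB stick 3 (new)  [load 90/155]
  85 → USB stick 4 (new)  [load 85/155]
  85 → USB stick 5 (new)  [load 85/155]
  45 → USB stick 1  [load 150/155]
  35 → USB stick 2  [load 130/155]
  30 → USB stick 3  [load 120/155]
  30 → USB stick 3  [load 150/155]
5 USB sticks opened.

5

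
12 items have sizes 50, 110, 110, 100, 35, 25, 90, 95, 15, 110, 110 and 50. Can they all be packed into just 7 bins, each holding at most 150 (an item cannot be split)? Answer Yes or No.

A valid assignment using 7 bins:
  bin 1: 110 + 35 = 145
  bin 2: 110 + 25 + 15 = 150
  bin 3: 110 = 110
  bin 4: 110 = 110
  bin 5: 100 + 50 = 150
  bin 6: 95 + 50 = 145
  bin 7: 90 = 90
Every load is within 150, so 7 bins suffice.

Yes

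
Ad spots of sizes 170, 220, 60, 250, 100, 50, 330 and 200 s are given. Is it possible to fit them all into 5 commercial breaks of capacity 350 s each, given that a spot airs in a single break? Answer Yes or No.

Yes

A valid assignment using 5 commercial breaks:
  break 1: 330 = 330
  break 2: 250 + 100 = 350
  break 3: 220 + 60 + 50 = 330
  break 4: 200 = 200
  break 5: 170 = 170
Every load is within 350 s, so 5 commercial breaks suffice.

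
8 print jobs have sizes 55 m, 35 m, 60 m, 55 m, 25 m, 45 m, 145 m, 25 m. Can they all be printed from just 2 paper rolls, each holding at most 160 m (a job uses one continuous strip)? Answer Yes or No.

No

Total = 445 m; ⌈445/160⌉ = 3.
At least 3 paper rolls are required, but only 2 are allowed.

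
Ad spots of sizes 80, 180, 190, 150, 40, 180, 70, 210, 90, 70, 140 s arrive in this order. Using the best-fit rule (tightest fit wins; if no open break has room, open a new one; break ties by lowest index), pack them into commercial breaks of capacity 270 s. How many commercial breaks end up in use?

  80 → break 1 (new)  [load 80/270]
  180 → break 1  [load 260/270]
  190 → break 2 (new)  [load 190/270]
  150 → break 3 (new)  [load 150/270]
  40 → break 2  [load 230/270]
  180 → break 4 (new)  [load 180/270]
  70 → break 4  [load 250/270]
  210 → break 5 (new)  [load 210/270]
  90 → break 3  [load 240/270]
  70 → break 6 (new)  [load 70/270]
  140 → break 6  [load 210/270]
6 commercial breaks opened.

6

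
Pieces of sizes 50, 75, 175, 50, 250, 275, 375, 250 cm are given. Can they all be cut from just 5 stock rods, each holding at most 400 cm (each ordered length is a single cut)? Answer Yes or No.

A valid assignment using 5 stock rods:
  stock rod 1: 375 = 375
  stock rod 2: 275 + 75 + 50 = 400
  stock rod 3: 250 + 50 = 300
  stock rod 4: 250 = 250
  stock rod 5: 175 = 175
Every load is within 400 cm, so 5 stock rods suffice.

Yes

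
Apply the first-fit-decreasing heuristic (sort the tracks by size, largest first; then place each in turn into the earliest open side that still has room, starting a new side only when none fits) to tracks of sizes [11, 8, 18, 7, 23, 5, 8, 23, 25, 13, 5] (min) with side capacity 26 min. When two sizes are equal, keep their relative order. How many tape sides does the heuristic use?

6

Sorted descending: 25, 23, 23, 18, 13, 11, 8, 8, 7, 5, 5.
  25 → side 1 (new)  [load 25/26]
  23 → side 2 (new)  [load 23/26]
  23 → side 3 (new)  [load 23/26]
  18 → side 4 (new)  [load 18/26]
  13 → side 5 (new)  [load 13/26]
  11 → side 5  [load 24/26]
  8 → side 4  [load 26/26]
  8 → side 6 (new)  [load 8/26]
  7 → side 6  [load 15/26]
  5 → side 6  [load 20/26]
  5 → side 6  [load 25/26]
6 tape sides opened.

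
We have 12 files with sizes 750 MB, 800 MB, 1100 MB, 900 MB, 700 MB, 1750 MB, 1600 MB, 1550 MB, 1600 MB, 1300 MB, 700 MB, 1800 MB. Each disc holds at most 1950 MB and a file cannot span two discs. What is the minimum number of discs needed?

Total = 1800 + 1750 + 1600 + 1600 + 1550 + 1300 + 1100 + 900 + 800 + 750 + 700 + 700 = 14550 MB.
Lower bound: ⌈14550/1950⌉ = 8 discs.
A packing using 9 discs:
  disc 1: 1800 = 1800
  disc 2: 1750 = 1750
  disc 3: 1600 = 1600
  disc 4: 1600 = 1600
  disc 5: 1550 = 1550
  disc 6: 1300 = 1300
  disc 7: 1100 + 800 = 1900
  disc 8: 900 + 750 = 1650
  disc 9: 700 + 700 = 1400
No arrangement into 8 discs stays within capacity, so 9 is optimal.

9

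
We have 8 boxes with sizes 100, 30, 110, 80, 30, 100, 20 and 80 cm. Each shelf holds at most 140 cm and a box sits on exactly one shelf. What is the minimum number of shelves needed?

5

Total = 110 + 100 + 100 + 80 + 80 + 30 + 30 + 20 = 550 cm.
Lower bound: ⌈550/140⌉ = 4 shelves.
Also, 5 boxes each exceed 70 cm, and no two of those can share a shelf, so at least 5 shelves are needed.
A packing using 5 shelves:
  shelf 1: 110 + 30 = 140
  shelf 2: 100 + 30 = 130
  shelf 3: 100 + 20 = 120
  shelf 4: 80 = 80
  shelf 5: 80 = 80
This matches the lower bound, so 5 is optimal.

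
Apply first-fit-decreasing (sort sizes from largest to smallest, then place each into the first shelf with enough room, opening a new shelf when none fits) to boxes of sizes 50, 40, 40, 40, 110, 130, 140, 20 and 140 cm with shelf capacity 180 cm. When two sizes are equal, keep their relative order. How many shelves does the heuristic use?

4

Sorted descending: 140, 140, 130, 110, 50, 40, 40, 40, 20.
  140 → shelf 1 (new)  [load 140/180]
  140 → shelf 2 (new)  [load 140/180]
  130 → shelf 3 (new)  [load 130/180]
  110 → shelf 4 (new)  [load 110/180]
  50 → shelf 3  [load 180/180]
  40 → shelf 1  [load 180/180]
  40 → shelf 2  [load 180/180]
  40 → shelf 4  [load 150/180]
  20 → shelf 4  [load 170/180]
4 shelves opened.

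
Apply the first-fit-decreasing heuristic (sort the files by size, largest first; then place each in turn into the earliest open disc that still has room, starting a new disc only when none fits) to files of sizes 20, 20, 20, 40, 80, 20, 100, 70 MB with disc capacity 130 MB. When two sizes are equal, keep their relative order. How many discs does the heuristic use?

3

Sorted descending: 100, 80, 70, 40, 20, 20, 20, 20.
  100 → disc 1 (new)  [load 100/130]
  80 → disc 2 (new)  [load 80/130]
  70 → disc 3 (new)  [load 70/130]
  40 → disc 2  [load 120/130]
  20 → disc 1  [load 120/130]
  20 → disc 3  [load 90/130]
  20 → disc 3  [load 110/130]
  20 → disc 3  [load 130/130]
3 discs opened.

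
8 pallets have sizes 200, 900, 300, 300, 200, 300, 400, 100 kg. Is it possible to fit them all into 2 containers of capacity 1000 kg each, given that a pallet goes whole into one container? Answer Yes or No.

Total = 2700 kg; ⌈2700/1000⌉ = 3.
At least 3 containers are required, but only 2 are allowed.

No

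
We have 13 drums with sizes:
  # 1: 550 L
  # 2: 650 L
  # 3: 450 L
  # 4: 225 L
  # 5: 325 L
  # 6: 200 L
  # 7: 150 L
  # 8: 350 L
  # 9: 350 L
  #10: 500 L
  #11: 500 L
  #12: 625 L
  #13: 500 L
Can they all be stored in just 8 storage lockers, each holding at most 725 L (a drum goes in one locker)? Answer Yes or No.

Total = 5375 L; ⌈5375/725⌉ = 8.
The bound of 8 does not rule out 8, but exhaustive search shows no assignment into 8 storage lockers of capacity 725 L exists — the minimum is 9.

No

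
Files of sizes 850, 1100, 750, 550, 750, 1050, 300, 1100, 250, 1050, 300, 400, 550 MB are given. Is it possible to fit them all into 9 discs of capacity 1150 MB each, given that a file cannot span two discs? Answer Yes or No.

A valid assignment using 9 discs:
  disc 1: 1100 = 1100
  disc 2: 1100 = 1100
  disc 3: 1050 = 1050
  disc 4: 1050 = 1050
  disc 5: 850 + 300 = 1150
  disc 6: 750 + 400 = 1150
  disc 7: 750 + 300 = 1050
  disc 8: 550 + 550 = 1100
  disc 9: 250 = 250
Every load is within 1150 MB, so 9 discs suffice.

Yes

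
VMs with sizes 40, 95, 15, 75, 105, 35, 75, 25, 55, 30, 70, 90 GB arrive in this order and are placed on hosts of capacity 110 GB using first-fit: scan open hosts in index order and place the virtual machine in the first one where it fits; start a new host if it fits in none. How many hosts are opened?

  40 → host 1 (new)  [load 40/110]
  95 → host 2 (new)  [load 95/110]
  15 → host 1  [load 55/110]
  75 → host 3 (new)  [load 75/110]
  105 → host 4 (new)  [load 105/110]
  35 → host 1  [load 90/110]
  75 → host 5 (new)  [load 75/110]
  25 → host 3  [load 100/110]
  55 → host 6 (new)  [load 55/110]
  30 → host 5  [load 105/110]
  70 → host 7 (new)  [load 70/110]
  90 → host 8 (new)  [load 90/110]
8 hosts opened.

8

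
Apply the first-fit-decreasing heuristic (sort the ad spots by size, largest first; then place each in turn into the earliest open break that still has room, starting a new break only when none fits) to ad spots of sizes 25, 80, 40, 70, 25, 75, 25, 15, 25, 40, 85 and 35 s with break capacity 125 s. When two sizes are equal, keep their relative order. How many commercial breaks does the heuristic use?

5

Sorted descending: 85, 80, 75, 70, 40, 40, 35, 25, 25, 25, 25, 15.
  85 → break 1 (new)  [load 85/125]
  80 → break 2 (new)  [load 80/125]
  75 → break 3 (new)  [load 75/125]
  70 → break 4 (new)  [load 70/125]
  40 → break 1  [load 125/125]
  40 → break 2  [load 120/125]
  35 → break 3  [load 110/125]
  25 → break 4  [load 95/125]
  25 → break 4  [load 120/125]
  25 → break 5 (new)  [load 25/125]
  25 → break 5  [load 50/125]
  15 → break 3  [load 125/125]
5 commercial breaks opened.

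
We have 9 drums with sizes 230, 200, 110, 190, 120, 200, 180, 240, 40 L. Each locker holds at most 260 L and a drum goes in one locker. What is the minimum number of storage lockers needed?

7

Total = 240 + 230 + 200 + 200 + 190 + 180 + 120 + 110 + 40 = 1510 L.
Lower bound: ⌈1510/260⌉ = 6 storage lockers.
A packing using 7 storage lockers:
  locker 1: 240 = 240
  locker 2: 230 = 230
  locker 3: 200 + 40 = 240
  locker 4: 200 = 200
  locker 5: 190 = 190
  locker 6: 180 = 180
  locker 7: 120 + 110 = 230
No arrangement into 6 storage lockers stays within capacity, so 7 is optimal.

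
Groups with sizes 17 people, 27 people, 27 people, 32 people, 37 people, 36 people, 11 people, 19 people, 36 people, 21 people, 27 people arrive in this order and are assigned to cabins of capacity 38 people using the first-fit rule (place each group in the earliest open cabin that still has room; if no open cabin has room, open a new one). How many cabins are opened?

10

  17 → cabin 1 (new)  [load 17/38]
  27 → cabin 2 (new)  [load 27/38]
  27 → cabin 3 (new)  [load 27/38]
  32 → cabin 4 (new)  [load 32/38]
  37 → cabin 5 (new)  [load 37/38]
  36 → cabin 6 (new)  [load 36/38]
  11 → cabin 1  [load 28/38]
  19 → cabin 7 (new)  [load 19/38]
  36 → cabin 8 (new)  [load 36/38]
  21 → cabin 9 (new)  [load 21/38]
  27 → cabin 10 (new)  [load 27/38]
10 cabins opened.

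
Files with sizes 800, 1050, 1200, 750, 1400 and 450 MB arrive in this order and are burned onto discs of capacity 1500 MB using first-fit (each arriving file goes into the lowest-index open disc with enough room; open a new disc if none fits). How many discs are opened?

  800 → disc 1 (new)  [load 800/1500]
  1050 → disc 2 (new)  [load 1050/1500]
  1200 → disc 3 (new)  [load 1200/1500]
  750 → disc 4 (new)  [load 750/1500]
  1400 → disc 5 (new)  [load 1400/1500]
  450 → disc 1  [load 1250/1500]
5 discs opened.

5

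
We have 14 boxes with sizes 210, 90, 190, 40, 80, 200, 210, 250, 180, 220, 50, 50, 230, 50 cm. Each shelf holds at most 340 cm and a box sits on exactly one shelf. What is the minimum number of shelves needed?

Total = 250 + 230 + 220 + 210 + 210 + 200 + 190 + 180 + 90 + 80 + 50 + 50 + 50 + 40 = 2050 cm.
Lower bound: ⌈2050/340⌉ = 7 shelves.
Also, 8 boxes each exceed 170 cm, and no two of those can share a shelf, so at least 8 shelves are needed.
A packing using 8 shelves:
  shelf 1: 250 + 90 = 340
  shelf 2: 230 + 80 = 310
  shelf 3: 220 + 50 + 50 = 320
  shelf 4: 210 + 50 + 40 = 300
  shelf 5: 210 = 210
  shelf 6: 200 = 200
  shelf 7: 190 = 190
  shelf 8: 180 = 180
This matches the lower bound, so 8 is optimal.

8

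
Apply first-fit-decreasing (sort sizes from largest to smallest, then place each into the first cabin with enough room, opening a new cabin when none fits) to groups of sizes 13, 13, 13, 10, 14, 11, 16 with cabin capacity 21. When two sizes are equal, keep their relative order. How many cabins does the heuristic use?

6

Sorted descending: 16, 14, 13, 13, 13, 11, 10.
  16 → cabin 1 (new)  [load 16/21]
  14 → cabin 2 (new)  [load 14/21]
  13 → cabin 3 (new)  [load 13/21]
  13 → cabin 4 (new)  [load 13/21]
  13 → cabin 5 (new)  [load 13/21]
  11 → cabin 6 (new)  [load 11/21]
  10 → cabin 6  [load 21/21]
6 cabins opened.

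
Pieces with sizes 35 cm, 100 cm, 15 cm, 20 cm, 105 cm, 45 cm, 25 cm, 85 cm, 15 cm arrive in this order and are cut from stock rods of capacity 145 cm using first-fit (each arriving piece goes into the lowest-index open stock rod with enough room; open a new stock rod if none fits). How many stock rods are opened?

4

  35 → stock rod 1 (new)  [load 35/145]
  100 → stock rod 1  [load 135/145]
  15 → stock rod 2 (new)  [load 15/145]
  20 → stock rod 2  [load 35/145]
  105 → stock rod 2  [load 140/145]
  45 → stock rod 3 (new)  [load 45/145]
  25 → stock rod 3  [load 70/145]
  85 → stock rod 4 (new)  [load 85/145]
  15 → stock rod 3  [load 85/145]
4 stock rods opened.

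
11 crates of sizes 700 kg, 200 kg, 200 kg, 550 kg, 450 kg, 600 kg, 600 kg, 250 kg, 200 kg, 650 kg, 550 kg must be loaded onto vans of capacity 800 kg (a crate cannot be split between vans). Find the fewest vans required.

Total = 700 + 650 + 600 + 600 + 550 + 550 + 450 + 250 + 200 + 200 + 200 = 4950 kg.
Lower bound: ⌈4950/800⌉ = 7 vans.
A packing using 7 vans:
  van 1: 700 = 700
  van 2: 650 = 650
  van 3: 600 + 200 = 800
  van 4: 600 + 200 = 800
  van 5: 550 + 250 = 800
  van 6: 550 + 200 = 750
  van 7: 450 = 450
This matches the lower bound, so 7 is optimal.

7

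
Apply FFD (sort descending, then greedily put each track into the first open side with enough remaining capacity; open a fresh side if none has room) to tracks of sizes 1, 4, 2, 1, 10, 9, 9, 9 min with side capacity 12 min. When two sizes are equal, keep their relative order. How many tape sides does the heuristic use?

5

Sorted descending: 10, 9, 9, 9, 4, 2, 1, 1.
  10 → side 1 (new)  [load 10/12]
  9 → side 2 (new)  [load 9/12]
  9 → side 3 (new)  [load 9/12]
  9 → side 4 (new)  [load 9/12]
  4 → side 5 (new)  [load 4/12]
  2 → side 1  [load 12/12]
  1 → side 2  [load 10/12]
  1 → side 2  [load 11/12]
5 tape sides opened.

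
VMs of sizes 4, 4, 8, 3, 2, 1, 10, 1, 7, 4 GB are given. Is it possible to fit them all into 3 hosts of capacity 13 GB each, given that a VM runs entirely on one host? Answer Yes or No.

Total = 44 GB; ⌈44/13⌉ = 4.
At least 4 hosts are required, but only 3 are allowed.

No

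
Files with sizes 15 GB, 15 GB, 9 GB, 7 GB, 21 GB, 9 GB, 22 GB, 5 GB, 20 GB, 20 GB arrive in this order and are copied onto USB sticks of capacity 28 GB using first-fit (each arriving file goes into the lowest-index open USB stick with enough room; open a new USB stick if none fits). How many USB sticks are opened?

7

  15 → USB stick 1 (new)  [load 15/28]
  15 → USB stick 2 (new)  [load 15/28]
  9 → USB stick 1  [load 24/28]
  7 → USB stick 2  [load 22/28]
  21 → USB stick 3 (new)  [load 21/28]
  9 → USB stick 4 (new)  [load 9/28]
  22 → USB stick 5 (new)  [load 22/28]
  5 → USB stick 2  [load 27/28]
  20 → USB stick 6 (new)  [load 20/28]
  20 → USB stick 7 (new)  [load 20/28]
7 USB sticks opened.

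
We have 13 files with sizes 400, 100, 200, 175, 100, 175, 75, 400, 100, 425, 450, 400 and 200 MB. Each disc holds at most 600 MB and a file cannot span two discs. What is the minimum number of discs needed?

6

Total = 450 + 425 + 400 + 400 + 400 + 200 + 200 + 175 + 175 + 100 + 100 + 100 + 75 = 3200 MB.
Lower bound: ⌈3200/600⌉ = 6 discs.
A packing using 6 discs:
  disc 1: 450 + 100 = 550
  disc 2: 425 + 175 = 600
  disc 3: 400 + 200 = 600
  disc 4: 400 + 200 = 600
  disc 5: 400 + 175 = 575
  disc 6: 100 + 100 + 75 = 275
This matches the lower bound, so 6 is optimal.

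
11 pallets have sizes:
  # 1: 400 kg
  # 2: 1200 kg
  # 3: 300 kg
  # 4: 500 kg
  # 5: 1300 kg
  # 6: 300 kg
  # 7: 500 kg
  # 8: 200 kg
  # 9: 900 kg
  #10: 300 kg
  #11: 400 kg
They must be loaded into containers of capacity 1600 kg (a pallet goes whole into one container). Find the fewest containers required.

4

Total = 1300 + 1200 + 900 + 500 + 500 + 400 + 400 + 300 + 300 + 300 + 200 = 6300 kg.
Lower bound: ⌈6300/1600⌉ = 4 containers.
A packing using 4 containers:
  container 1: 1300 + 300 = 1600
  container 2: 1200 + 400 = 1600
  container 3: 900 + 500 + 200 = 1600
  container 4: 500 + 400 + 300 + 300 = 1500
This matches the lower bound, so 4 is optimal.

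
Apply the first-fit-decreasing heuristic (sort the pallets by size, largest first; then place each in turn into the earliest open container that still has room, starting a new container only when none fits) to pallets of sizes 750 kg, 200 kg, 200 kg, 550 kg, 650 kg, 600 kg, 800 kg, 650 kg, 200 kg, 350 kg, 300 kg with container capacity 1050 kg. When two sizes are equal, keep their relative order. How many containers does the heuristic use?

Sorted descending: 800, 750, 650, 650, 600, 550, 350, 300, 200, 200, 200.
  800 → container 1 (new)  [load 800/1050]
  750 → container 2 (new)  [load 750/1050]
  650 → container 3 (new)  [load 650/1050]
  650 → container 4 (new)  [load 650/1050]
  600 → container 5 (new)  [load 600/1050]
  550 → container 6 (new)  [load 550/1050]
  350 → container 3  [load 1000/1050]
  300 → container 2  [load 1050/1050]
  200 → container 1  [load 1000/1050]
  200 → container 4  [load 850/1050]
  200 → container 4  [load 1050/1050]
6 containers opened.

6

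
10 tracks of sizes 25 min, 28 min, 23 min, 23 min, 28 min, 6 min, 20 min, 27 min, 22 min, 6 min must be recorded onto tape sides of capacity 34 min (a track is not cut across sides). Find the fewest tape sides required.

Total = 28 + 28 + 27 + 25 + 23 + 23 + 22 + 20 + 6 + 6 = 208 min.
Lower bound: ⌈208/34⌉ = 7 tape sides.
Also, 8 tracks each exceed 17 min, and no two of those can share a side, so at least 8 tape sides are needed.
A packing using 8 tape sides:
  side 1: 28 + 6 = 34
  side 2: 28 + 6 = 34
  side 3: 27 = 27
  side 4: 25 = 25
  side 5: 23 = 23
  side 6: 23 = 23
  side 7: 22 = 22
  side 8: 20 = 20
This matches the lower bound, so 8 is optimal.

8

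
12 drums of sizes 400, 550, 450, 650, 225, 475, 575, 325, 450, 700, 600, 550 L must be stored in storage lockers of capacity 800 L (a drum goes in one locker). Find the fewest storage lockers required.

10

Total = 700 + 650 + 600 + 575 + 550 + 550 + 475 + 450 + 450 + 400 + 325 + 225 = 5950 L.
Lower bound: ⌈5950/800⌉ = 8 storage lockers.
Also, 9 drums each exceed 400 L, and no two of those can share a locker, so at least 9 storage lockers are needed.
A packing using 10 storage lockers:
  locker 1: 700 = 700
  locker 2: 650 = 650
  locker 3: 600 = 600
  locker 4: 575 + 225 = 800
  locker 5: 550 = 550
  locker 6: 550 = 550
  locker 7: 475 + 325 = 800
  locker 8: 450 = 450
  locker 9: 450 = 450
  locker 10: 400 = 400
No arrangement into 9 storage lockers stays within capacity, so 10 is optimal.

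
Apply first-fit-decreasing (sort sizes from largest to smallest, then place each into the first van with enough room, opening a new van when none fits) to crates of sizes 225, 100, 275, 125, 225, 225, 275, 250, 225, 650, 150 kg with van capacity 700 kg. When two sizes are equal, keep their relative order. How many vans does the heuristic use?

Sorted descending: 650, 275, 275, 250, 225, 225, 225, 225, 150, 125, 100.
  650 → van 1 (new)  [load 650/700]
  275 → van 2 (new)  [load 275/700]
  275 → van 2  [load 550/700]
  250 → van 3 (new)  [load 250/700]
  225 → van 3  [load 475/700]
  225 → van 3  [load 700/700]
  225 → van 4 (new)  [load 225/700]
  225 → van 4  [load 450/700]
  150 → van 2  [load 700/700]
  125 → van 4  [load 575/700]
  100 → van 4  [load 675/700]
4 vans opened.

4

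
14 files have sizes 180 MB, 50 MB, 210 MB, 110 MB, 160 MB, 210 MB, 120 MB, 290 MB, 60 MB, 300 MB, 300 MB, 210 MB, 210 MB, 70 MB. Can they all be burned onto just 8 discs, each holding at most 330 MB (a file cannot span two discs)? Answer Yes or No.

Total = 2480 MB; ⌈2480/330⌉ = 8.
The bound of 8 does not rule out 8, but exhaustive search shows no assignment into 8 discs of capacity 330 MB exists — the minimum is 9.

No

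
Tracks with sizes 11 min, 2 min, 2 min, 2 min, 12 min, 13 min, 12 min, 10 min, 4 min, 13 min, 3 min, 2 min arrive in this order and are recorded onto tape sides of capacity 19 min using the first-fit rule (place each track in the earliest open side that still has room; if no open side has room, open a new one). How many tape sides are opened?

  11 → side 1 (new)  [load 11/19]
  2 → side 1  [load 13/19]
  2 → side 1  [load 15/19]
  2 → side 1  [load 17/19]
  12 → side 2 (new)  [load 12/19]
  13 → side 3 (new)  [load 13/19]
  12 → side 4 (new)  [load 12/19]
  10 → side 5 (new)  [load 10/19]
  4 → side 2  [load 16/19]
  13 → side 6 (new)  [load 13/19]
  3 → side 2  [load 19/19]
  2 → side 1  [load 19/19]
6 tape sides opened.

6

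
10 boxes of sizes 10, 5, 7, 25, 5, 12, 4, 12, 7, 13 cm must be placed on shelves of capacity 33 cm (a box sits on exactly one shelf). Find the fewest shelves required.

4

Total = 25 + 13 + 12 + 12 + 10 + 7 + 7 + 5 + 5 + 4 = 100 cm.
Lower bound: ⌈100/33⌉ = 4 shelves.
A packing using 4 shelves:
  shelf 1: 25 + 7 = 32
  shelf 2: 13 + 12 + 7 = 32
  shelf 3: 12 + 10 + 5 + 5 = 32
  shelf 4: 4 = 4
This matches the lower bound, so 4 is optimal.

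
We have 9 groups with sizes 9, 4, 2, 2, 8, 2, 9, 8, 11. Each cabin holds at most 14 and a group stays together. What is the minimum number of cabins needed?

Total = 11 + 9 + 9 + 8 + 8 + 4 + 2 + 2 + 2 = 55.
Lower bound: ⌈55/14⌉ = 4 cabins.
Also, 5 groups each exceed 7, and no two of those can share a cabin, so at least 5 cabins are needed.
A packing using 5 cabins:
  cabin 1: 11 + 2 = 13
  cabin 2: 9 + 4 = 13
  cabin 3: 9 + 2 + 2 = 13
  cabin 4: 8 = 8
  cabin 5: 8 = 8
This matches the lower bound, so 5 is optimal.

5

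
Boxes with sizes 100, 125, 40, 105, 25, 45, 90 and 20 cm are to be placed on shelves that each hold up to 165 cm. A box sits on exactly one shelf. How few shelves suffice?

Total = 125 + 105 + 100 + 90 + 45 + 40 + 25 + 20 = 550 cm.
Lower bound: ⌈550/165⌉ = 4 shelves.
A packing using 4 shelves:
  shelf 1: 125 + 40 = 165
  shelf 2: 105 + 45 = 150
  shelf 3: 100 + 25 + 20 = 145
  shelf 4: 90 = 90
This matches the lower bound, so 4 is optimal.

4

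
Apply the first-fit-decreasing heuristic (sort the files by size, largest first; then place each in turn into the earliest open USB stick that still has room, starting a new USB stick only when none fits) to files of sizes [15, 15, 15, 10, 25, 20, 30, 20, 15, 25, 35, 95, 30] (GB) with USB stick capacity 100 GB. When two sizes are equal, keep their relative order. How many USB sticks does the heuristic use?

4

Sorted descending: 95, 35, 30, 30, 25, 25, 20, 20, 15, 15, 15, 15, 10.
  95 → USB stick 1 (new)  [load 95/100]
  35 → USB stick 2 (new)  [load 35/100]
  30 → USB stick 2  [load 65/100]
  30 → USB stick 2  [load 95/100]
  25 → USB stick 3 (new)  [load 25/100]
  25 → USB stick 3  [load 50/100]
  20 → USB stick 3  [load 70/100]
  20 → USB stick 3  [load 90/100]
  15 → USB stick 4 (new)  [load 15/100]
  15 → USB stick 4  [load 30/100]
  15 → USB stick 4  [load 45/100]
  15 → USB stick 4  [load 60/100]
  10 → USB stick 3  [load 100/100]
4 USB sticks opened.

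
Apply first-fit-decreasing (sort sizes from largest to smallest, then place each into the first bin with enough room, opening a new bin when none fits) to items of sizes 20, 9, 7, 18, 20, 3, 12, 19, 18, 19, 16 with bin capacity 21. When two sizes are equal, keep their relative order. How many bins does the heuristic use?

9

Sorted descending: 20, 20, 19, 19, 18, 18, 16, 12, 9, 7, 3.
  20 → bin 1 (new)  [load 20/21]
  20 → bin 2 (new)  [load 20/21]
  19 → bin 3 (new)  [load 19/21]
  19 → bin 4 (new)  [load 19/21]
  18 → bin 5 (new)  [load 18/21]
  18 → bin 6 (new)  [load 18/21]
  16 → bin 7 (new)  [load 16/21]
  12 → bin 8 (new)  [load 12/21]
  9 → bin 8  [load 21/21]
  7 → bin 9 (new)  [load 7/21]
  3 → bin 5  [load 21/21]
9 bins opened.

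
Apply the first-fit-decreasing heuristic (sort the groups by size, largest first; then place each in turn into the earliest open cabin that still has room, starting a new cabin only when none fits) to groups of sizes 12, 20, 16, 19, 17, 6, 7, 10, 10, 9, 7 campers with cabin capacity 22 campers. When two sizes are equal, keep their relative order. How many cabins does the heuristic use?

7

Sorted descending: 20, 19, 17, 16, 12, 10, 10, 9, 7, 7, 6.
  20 → cabin 1 (new)  [load 20/22]
  19 → cabin 2 (new)  [load 19/22]
  17 → cabin 3 (new)  [load 17/22]
  16 → cabin 4 (new)  [load 16/22]
  12 → cabin 5 (new)  [load 12/22]
  10 → cabin 5  [load 22/22]
  10 → cabin 6 (new)  [load 10/22]
  9 → cabin 6  [load 19/22]
  7 → cabin 7 (new)  [load 7/22]
  7 → cabin 7  [load 14/22]
  6 → cabin 4  [load 22/22]
7 cabins opened.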